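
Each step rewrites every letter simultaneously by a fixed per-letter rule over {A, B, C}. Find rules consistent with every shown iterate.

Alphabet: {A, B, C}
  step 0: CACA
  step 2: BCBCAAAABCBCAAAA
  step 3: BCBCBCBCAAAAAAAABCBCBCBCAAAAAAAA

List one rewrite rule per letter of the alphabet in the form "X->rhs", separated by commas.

A->AA, B->BC, C->BC

  step 2 ⇒ step 3: BCBCAAAABCBCAAAA ⇒ BC·BC·BC·BC·AA·AA·AA·AA·BC·BC·BC·BC·AA·AA·AA·AA
    A ↦ AA
    B ↦ BC
    C ↦ BC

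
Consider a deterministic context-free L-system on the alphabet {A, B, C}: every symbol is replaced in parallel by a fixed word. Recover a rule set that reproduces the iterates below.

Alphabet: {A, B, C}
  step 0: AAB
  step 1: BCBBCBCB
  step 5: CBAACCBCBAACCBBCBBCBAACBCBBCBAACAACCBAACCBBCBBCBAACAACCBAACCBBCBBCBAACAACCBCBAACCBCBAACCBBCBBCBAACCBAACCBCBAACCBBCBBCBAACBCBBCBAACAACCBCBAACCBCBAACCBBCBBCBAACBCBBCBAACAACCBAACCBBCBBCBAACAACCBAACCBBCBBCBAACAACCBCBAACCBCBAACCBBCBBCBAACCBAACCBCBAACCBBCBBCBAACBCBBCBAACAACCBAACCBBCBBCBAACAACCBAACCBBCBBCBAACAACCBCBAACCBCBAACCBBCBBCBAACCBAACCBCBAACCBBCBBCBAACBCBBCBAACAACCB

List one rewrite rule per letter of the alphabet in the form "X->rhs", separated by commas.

  step 0 ⇒ step 1: AAB ⇒ BCB·BCB·CB
    A ↦ BCB
    B ↦ CB
    C ↦ AAC  (constrained at step 1)

A->BCB, B->CB, C->AAC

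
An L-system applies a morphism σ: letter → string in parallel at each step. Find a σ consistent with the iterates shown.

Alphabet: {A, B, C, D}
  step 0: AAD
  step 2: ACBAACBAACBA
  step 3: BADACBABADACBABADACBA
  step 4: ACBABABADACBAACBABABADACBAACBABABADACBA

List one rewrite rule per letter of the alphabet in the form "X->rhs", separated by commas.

A->BA, B->AC, C->D, D->BA

  step 3 ⇒ step 4: BADACBABADACBABADACBA ⇒ AC·BA·BA·BA·D·AC·BA·AC·BA·BA·BA·D·AC·BA·AC·BA·BA·BA·D·AC·BA
    A ↦ BA
    B ↦ AC
    C ↦ D
    D ↦ BA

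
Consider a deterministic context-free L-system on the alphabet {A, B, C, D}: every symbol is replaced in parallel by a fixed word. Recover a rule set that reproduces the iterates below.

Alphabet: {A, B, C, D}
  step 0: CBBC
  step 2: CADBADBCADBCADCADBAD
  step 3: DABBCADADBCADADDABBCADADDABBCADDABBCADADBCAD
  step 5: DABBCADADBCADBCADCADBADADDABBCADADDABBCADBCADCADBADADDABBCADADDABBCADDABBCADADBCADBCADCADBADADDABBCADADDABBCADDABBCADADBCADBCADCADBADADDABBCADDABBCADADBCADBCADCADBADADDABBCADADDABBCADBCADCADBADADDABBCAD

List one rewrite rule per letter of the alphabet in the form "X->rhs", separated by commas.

A->B, B->AD, C->DAB, D->CAD

  step 2 ⇒ step 3: CADBADBCADBCADCADBAD ⇒ DAB·B·CAD·AD·B·CAD·AD·DAB·B·CAD·AD·DAB·B·CAD·DAB·B·CAD·AD·B·CAD
    A ↦ B
    B ↦ AD
    C ↦ DAB
    D ↦ CAD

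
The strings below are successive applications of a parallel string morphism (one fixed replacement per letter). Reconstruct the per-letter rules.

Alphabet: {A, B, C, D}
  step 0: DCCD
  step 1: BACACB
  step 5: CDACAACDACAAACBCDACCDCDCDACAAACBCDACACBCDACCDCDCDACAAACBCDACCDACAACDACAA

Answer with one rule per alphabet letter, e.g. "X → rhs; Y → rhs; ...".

  step 0 ⇒ step 1: DCCD ⇒ B·AC·AC·B
    C ↦ AC
    D ↦ B
    A ↦ CD  (constrained at step 1)
    B ↦ AA  (constrained at step 1)

A->CD, B->AA, C->AC, D->B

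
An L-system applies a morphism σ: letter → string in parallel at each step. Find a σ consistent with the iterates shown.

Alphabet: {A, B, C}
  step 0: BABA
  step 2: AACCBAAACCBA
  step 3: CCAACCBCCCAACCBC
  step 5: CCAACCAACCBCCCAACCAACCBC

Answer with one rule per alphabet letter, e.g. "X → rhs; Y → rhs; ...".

  step 2 ⇒ step 3: AACCBAAACCBA ⇒ C·C·A·A·CCB·C·C·C·A·A·CCB·C
    A ↦ C
    B ↦ CCB
    C ↦ A

A->C, B->CCB, C->A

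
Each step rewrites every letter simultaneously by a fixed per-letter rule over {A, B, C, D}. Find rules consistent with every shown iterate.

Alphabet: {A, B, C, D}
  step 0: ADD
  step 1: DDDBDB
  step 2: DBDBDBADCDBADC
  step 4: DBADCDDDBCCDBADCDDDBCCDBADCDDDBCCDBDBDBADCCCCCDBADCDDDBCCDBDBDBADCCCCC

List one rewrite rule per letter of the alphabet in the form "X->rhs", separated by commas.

  step 1 ⇒ step 2: DDDBDB ⇒ DB·DB·DB·ADC·DB·ADC
    B ↦ ADC
    D ↦ DB
  step 0 ⇒ step 1: ADD ⇒ DD·DB·DB
    A ↦ DD
    C ↦ CC  (constrained at step 2)

A->DD, B->ADC, C->CC, D->DB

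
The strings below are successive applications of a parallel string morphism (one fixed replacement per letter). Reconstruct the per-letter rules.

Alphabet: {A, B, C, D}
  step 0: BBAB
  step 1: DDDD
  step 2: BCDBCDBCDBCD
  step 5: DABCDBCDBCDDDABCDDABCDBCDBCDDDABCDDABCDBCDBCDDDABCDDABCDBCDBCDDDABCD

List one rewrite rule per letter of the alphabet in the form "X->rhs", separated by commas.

A->D, B->D, C->A, D->BCD

  step 1 ⇒ step 2: DDDD ⇒ BCD·BCD·BCD·BCD
    D ↦ BCD
  step 0 ⇒ step 1: BBAB ⇒ D·D·D·D
    A ↦ D
  step 0 ⇒ step 1: BBAB ⇒ D·D·D·D
    B ↦ D
    C ↦ A  (constrained at step 2)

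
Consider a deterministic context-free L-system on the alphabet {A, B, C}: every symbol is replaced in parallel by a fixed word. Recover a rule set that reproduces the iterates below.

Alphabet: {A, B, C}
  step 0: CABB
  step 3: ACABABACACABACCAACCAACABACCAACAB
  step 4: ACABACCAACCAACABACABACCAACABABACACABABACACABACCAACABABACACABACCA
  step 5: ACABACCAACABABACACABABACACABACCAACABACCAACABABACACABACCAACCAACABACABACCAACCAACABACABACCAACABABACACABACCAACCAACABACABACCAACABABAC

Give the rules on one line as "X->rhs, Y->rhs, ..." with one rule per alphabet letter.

  step 4 ⇒ step 5: ACABACCAACCAACABACABACCAACABABACACABABACACABACCAACABABACACABACCA ⇒ AC·AB·AC·CA·AC·AB·AB·AC·AC·AB·AB·AC·AC·AB·AC·CA·AC·AB·AC·CA·AC·AB·AB·AC·AC·AB·AC·CA·AC·CA·AC·AB·AC·AB·AC·CA·AC·CA·AC·AB·AC·AB·AC·CA·AC·AB·AB·AC·AC·AB·AC·CA·AC·CA·AC·AB·AC·AB·AC·CA·AC·AB·AB·AC
    A ↦ AC
    B ↦ CA
    C ↦ AB

A->AC, B->CA, C->AB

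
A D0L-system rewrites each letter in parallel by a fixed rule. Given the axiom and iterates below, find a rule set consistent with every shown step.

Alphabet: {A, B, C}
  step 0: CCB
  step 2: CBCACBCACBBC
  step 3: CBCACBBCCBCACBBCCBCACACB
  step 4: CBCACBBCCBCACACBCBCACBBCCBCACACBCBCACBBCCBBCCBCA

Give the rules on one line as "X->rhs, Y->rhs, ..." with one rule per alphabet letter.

A->BC, B->CA, C->CB

  step 3 ⇒ step 4: CBCACBBCCBCACBBCCBCACACB ⇒ CB·CA·CB·BC·CB·CA·CA·CB·CB·CA·CB·BC·CB·CA·CA·CB·CB·CA·CB·BC·CB·BC·CB·CA
    A ↦ BC
    B ↦ CA
    C ↦ CB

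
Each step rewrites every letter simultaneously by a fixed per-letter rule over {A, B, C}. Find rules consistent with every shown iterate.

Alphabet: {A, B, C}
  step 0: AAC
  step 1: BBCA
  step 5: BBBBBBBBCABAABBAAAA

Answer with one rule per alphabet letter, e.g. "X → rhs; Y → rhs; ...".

A->B, B->AA, C->CA

  step 0 ⇒ step 1: AAC ⇒ B·B·CA
    A ↦ B
    C ↦ CA
    B ↦ AA  (constrained at step 1)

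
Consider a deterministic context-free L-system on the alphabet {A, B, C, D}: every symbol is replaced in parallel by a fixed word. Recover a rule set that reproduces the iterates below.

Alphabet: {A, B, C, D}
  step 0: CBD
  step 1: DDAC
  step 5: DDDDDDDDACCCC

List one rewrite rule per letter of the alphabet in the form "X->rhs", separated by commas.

A->B, B->A, C->DD, D->C

  step 0 ⇒ step 1: CBD ⇒ DD·A·C
    B ↦ A
    C ↦ DD
    D ↦ C
    A ↦ B  (constrained at step 1)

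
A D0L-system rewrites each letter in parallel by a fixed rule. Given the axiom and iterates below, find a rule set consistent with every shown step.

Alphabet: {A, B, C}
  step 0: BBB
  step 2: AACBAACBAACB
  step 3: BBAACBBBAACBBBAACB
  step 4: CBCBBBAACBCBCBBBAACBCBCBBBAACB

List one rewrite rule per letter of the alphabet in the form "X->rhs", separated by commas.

A->B, B->CB, C->AA

  step 3 ⇒ step 4: BBAACBBBAACBBBAACB ⇒ CB·CB·B·B·AA·CB·CB·CB·B·B·AA·CB·CB·CB·B·B·AA·CB
    A ↦ B
    B ↦ CB
    C ↦ AA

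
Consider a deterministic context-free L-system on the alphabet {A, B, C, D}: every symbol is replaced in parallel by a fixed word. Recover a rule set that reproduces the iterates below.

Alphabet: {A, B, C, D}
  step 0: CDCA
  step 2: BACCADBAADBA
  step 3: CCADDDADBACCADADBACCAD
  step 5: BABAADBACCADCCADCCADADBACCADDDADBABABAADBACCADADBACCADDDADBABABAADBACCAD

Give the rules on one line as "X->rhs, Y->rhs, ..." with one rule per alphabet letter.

  step 2 ⇒ step 3: BACCADBAADBA ⇒ CC·AD·D·D·AD·BA·CC·AD·AD·BA·CC·AD
    A ↦ AD
    B ↦ CC
    C ↦ D
    D ↦ BA

A->AD, B->CC, C->D, D->BA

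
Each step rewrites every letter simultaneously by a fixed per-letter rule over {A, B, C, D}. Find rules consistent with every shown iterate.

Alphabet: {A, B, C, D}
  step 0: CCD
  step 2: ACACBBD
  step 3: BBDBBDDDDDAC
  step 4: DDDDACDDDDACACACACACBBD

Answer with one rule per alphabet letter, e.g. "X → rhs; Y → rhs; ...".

  step 3 ⇒ step 4: BBDBBDDDDDAC ⇒ DD·DD·AC·DD·DD·AC·AC·AC·AC·AC·BB·D
    A ↦ BB
    B ↦ DD
    C ↦ D
    D ↦ AC

A->BB, B->DD, C->D, D->AC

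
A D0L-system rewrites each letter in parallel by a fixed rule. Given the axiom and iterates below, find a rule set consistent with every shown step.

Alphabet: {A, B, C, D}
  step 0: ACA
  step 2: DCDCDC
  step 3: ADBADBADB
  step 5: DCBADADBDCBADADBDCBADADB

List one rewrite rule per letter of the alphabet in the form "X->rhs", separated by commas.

  step 2 ⇒ step 3: DCDCDC ⇒ AD·B·AD·B·AD·B
    C ↦ B
    D ↦ AD
    A ↦ B  (constrained at step 0)
    B ↦ DC  (constrained at step 3)

A->B, B->DC, C->B, D->AD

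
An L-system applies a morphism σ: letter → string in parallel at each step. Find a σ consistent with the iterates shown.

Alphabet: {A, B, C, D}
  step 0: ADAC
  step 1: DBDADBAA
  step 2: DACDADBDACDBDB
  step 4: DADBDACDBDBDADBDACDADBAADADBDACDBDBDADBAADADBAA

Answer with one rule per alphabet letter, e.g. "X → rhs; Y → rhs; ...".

A->DB, B->C, C->AA, D->DA

  step 1 ⇒ step 2: DBDADBAA ⇒ DA·C·DA·DB·DA·C·DB·DB
    A ↦ DB
    B ↦ C
    D ↦ DA
  step 0 ⇒ step 1: ADAC ⇒ DB·DA·DB·AA
    C ↦ AA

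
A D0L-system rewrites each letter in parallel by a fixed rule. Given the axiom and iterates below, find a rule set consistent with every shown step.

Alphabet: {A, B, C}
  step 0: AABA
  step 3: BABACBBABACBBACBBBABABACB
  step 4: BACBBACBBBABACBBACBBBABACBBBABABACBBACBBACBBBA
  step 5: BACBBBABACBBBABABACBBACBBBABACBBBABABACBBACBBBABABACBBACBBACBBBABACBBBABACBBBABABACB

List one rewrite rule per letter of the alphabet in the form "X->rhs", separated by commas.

A->CB, B->BA, C->B

  step 4 ⇒ step 5: BACBBACBBBABACBBACBBBABACBBBABABACBBACBBACBBBA ⇒ BA·CB·B·BA·BA·CB·B·BA·BA·BA·CB·BA·CB·B·BA·BA·CB·B·BA·BA·BA·CB·BA·CB·B·BA·BA·BA·CB·BA·CB·BA·CB·B·BA·BA·CB·B·BA·BA·CB·B·BA·BA·BA·CB
    A ↦ CB
    B ↦ BA
    C ↦ B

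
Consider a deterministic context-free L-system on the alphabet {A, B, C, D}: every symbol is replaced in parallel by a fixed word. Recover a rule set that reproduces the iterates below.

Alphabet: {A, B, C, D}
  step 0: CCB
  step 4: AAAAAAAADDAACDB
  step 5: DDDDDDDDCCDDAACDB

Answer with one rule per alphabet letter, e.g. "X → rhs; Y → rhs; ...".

  step 4 ⇒ step 5: AAAAAAAADDAACDB ⇒ D·D·D·D·D·D·D·D·C·C·D·D·AA·C·DB
    A ↦ D
    B ↦ DB
    C ↦ AA
    D ↦ C

A->D, B->DB, C->AA, D->C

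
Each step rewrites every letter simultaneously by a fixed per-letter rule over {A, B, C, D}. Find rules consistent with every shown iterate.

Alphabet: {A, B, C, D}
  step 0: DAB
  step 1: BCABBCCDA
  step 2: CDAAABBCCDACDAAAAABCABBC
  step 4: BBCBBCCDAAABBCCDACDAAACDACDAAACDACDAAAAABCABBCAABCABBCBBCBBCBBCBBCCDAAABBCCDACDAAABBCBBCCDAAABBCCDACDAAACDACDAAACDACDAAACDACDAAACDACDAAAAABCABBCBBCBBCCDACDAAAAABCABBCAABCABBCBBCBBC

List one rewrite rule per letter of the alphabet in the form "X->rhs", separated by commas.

  step 1 ⇒ step 2: BCABBCCDA ⇒ CDA·AA·BBC·CDA·CDA·AA·AA·BCA·BBC
    A ↦ BBC
    B ↦ CDA
    C ↦ AA
    D ↦ BCA

A->BBC, B->CDA, C->AA, D->BCA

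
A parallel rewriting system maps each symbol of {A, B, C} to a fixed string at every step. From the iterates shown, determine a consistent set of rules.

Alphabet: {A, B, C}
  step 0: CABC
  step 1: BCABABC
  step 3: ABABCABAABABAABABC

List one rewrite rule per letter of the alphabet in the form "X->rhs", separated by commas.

  step 0 ⇒ step 1: CABC ⇒ BC·AB·A·BC
    A ↦ AB
    B ↦ A
    C ↦ BC

A->AB, B->A, C->BC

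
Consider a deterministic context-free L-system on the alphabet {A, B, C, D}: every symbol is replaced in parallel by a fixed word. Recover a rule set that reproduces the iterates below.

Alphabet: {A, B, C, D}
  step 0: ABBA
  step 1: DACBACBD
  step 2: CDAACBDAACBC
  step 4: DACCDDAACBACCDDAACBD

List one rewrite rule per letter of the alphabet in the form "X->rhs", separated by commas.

A->D, B->ACB, C->A, D->C

  step 1 ⇒ step 2: DACBACBD ⇒ C·D·A·ACB·D·A·ACB·C
    A ↦ D
    B ↦ ACB
    C ↦ A
    D ↦ C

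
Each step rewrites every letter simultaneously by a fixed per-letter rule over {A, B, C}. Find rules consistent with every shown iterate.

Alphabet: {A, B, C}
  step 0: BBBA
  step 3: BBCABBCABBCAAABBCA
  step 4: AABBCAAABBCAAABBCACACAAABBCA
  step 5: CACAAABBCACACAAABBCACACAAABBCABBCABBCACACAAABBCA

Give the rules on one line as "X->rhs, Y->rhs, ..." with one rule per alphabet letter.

A->CA, B->A, C->BB

  step 4 ⇒ step 5: AABBCAAABBCAAABBCACACAAABBCA ⇒ CA·CA·A·A·BB·CA·CA·CA·A·A·BB·CA·CA·CA·A·A·BB·CA·BB·CA·BB·CA·CA·CA·A·A·BB·CA
    A ↦ CA
    B ↦ A
    C ↦ BB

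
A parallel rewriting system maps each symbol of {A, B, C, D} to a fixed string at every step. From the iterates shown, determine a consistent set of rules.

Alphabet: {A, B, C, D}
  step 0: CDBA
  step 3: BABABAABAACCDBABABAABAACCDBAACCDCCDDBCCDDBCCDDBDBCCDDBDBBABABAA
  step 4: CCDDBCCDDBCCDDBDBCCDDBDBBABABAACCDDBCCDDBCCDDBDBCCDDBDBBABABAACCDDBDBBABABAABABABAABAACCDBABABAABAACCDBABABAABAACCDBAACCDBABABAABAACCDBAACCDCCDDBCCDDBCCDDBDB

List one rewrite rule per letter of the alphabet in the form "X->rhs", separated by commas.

  step 3 ⇒ step 4: BABABAABAACCDBABABAABAACCDBAACCDCCDDBCCDDBCCDDBDBCCDDBDBBABABAA ⇒ CCD·DB·CCD·DB·CCD·DB·DB·CCD·DB·DB·BA·BA·BAA·CCD·DB·CCD·DB·CCD·DB·DB·CCD·DB·DB·BA·BA·BAA·CCD·DB·DB·BA·BA·BAA·BA·BA·BAA·BAA·CCD·BA·BA·BAA·BAA·CCD·BA·BA·BAA·BAA·CCD·BAA·CCD·BA·BA·BAA·BAA·CCD·BAA·CCD·CCD·DB·CCD·DB·CCD·DB·DB
    A ↦ DB
    B ↦ CCD
    C ↦ BA
    D ↦ BAA

A->DB, B->CCD, C->BA, D->BAA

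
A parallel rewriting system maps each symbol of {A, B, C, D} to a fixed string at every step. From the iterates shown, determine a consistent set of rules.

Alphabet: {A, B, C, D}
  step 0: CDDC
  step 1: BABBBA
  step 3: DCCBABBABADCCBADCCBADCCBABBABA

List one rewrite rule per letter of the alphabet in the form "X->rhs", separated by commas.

A->DCC, B->AC, C->BA, D->B

  step 0 ⇒ step 1: CDDC ⇒ BA·B·B·BA
    C ↦ BA
    D ↦ B
    A ↦ DCC  (constrained at step 1)
    B ↦ AC  (constrained at step 1)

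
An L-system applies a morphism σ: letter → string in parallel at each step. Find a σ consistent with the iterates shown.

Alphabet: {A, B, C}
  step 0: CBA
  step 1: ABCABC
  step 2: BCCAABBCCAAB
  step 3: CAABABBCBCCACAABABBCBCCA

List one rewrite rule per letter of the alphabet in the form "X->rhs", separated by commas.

  step 2 ⇒ step 3: BCCAABBCCAAB ⇒ CA·AB·AB·BC·BC·CA·CA·AB·AB·BC·BC·CA
    A ↦ BC
    B ↦ CA
    C ↦ AB

A->BC, B->CA, C->AB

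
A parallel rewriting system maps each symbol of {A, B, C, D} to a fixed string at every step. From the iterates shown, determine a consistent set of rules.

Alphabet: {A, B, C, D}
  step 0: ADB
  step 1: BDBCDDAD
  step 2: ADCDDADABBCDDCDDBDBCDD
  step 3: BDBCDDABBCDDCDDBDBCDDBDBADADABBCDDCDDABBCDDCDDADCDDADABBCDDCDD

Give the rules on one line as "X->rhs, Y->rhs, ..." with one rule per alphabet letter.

A->BDB, B->AD, C->ABB, D->CDD

  step 2 ⇒ step 3: ADCDDADABBCDDCDDBDBCDD ⇒ BDB·CDD·ABB·CDD·CDD·BDB·CDD·BDB·AD·AD·ABB·CDD·CDD·ABB·CDD·CDD·AD·CDD·AD·ABB·CDD·CDD
    A ↦ BDB
    B ↦ AD
    C ↦ ABB
    D ↦ CDD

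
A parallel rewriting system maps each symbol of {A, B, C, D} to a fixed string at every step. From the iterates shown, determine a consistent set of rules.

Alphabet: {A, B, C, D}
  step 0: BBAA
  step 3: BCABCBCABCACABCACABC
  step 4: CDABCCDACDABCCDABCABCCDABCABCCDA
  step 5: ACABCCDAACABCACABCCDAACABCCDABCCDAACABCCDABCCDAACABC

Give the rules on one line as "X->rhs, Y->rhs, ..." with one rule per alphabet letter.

A->BC, B->CD, C->A, D->CA

  step 4 ⇒ step 5: CDABCCDACDABCCDABCABCCDABCABCCDA ⇒ A·CA·BC·CD·A·A·CA·BC·A·CA·BC·CD·A·A·CA·BC·CD·A·BC·CD·A·A·CA·BC·CD·A·BC·CD·A·A·CA·BC
    A ↦ BC
    B ↦ CD
    C ↦ A
    D ↦ CA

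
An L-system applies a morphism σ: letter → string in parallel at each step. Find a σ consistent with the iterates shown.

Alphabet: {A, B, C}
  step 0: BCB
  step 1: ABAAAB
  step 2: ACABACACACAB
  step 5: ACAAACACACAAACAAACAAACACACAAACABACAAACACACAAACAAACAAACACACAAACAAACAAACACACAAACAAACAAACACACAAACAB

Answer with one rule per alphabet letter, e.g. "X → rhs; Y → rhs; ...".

A->AC, B->AB, C->AA

  step 1 ⇒ step 2: ABAAAB ⇒ AC·AB·AC·AC·AC·AB
    A ↦ AC
    B ↦ AB
  step 0 ⇒ step 1: BCB ⇒ AB·AA·AB
    C ↦ AA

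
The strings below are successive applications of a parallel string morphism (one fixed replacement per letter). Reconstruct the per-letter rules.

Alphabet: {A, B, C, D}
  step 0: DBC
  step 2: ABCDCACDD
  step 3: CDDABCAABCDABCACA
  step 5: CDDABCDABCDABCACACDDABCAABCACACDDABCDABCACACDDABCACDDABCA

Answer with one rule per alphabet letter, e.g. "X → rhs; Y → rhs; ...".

  step 2 ⇒ step 3: ABCDCACDD ⇒ CD·D·AB·CA·AB·CD·AB·CA·CA
    A ↦ CD
    B ↦ D
    C ↦ AB
    D ↦ CA

A->CD, B->D, C->AB, D->CA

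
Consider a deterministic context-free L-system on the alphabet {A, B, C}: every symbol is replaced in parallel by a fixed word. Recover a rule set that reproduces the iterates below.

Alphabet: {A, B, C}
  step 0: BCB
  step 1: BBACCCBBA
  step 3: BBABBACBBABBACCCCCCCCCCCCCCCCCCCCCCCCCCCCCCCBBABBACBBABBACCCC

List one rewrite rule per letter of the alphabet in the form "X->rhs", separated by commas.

  step 0 ⇒ step 1: BCB ⇒ BBA·CCC·BBA
    B ↦ BBA
    C ↦ CCC
    A ↦ C  (constrained at step 1)

A->C, B->BBA, C->CCC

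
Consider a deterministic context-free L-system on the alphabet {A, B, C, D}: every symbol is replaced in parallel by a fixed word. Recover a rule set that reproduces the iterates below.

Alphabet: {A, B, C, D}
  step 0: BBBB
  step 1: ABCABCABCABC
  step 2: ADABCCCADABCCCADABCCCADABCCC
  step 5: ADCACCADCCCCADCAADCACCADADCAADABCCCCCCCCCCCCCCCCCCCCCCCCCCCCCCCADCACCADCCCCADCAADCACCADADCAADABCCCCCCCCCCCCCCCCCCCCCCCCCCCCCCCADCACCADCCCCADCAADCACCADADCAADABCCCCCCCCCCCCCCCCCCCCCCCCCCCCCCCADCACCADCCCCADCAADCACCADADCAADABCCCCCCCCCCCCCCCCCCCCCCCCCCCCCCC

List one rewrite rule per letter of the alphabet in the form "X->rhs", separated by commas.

A->AD, B->ABC, C->CC, D->CA

  step 1 ⇒ step 2: ABCABCABCABC ⇒ AD·ABC·CC·AD·ABC·CC·AD·ABC·CC·AD·ABC·CC
    A ↦ AD
    B ↦ ABC
    C ↦ CC
    D ↦ CA  (constrained at step 2)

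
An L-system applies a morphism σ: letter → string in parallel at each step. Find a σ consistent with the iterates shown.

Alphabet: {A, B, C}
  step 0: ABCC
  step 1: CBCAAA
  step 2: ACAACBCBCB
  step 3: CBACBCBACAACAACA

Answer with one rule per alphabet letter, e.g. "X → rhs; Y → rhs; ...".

  step 2 ⇒ step 3: ACAACBCBCB ⇒ CB·A·CB·CB·A·CA·A·CA·A·CA
    A ↦ CB
    B ↦ CA
    C ↦ A

A->CB, B->CA, C->A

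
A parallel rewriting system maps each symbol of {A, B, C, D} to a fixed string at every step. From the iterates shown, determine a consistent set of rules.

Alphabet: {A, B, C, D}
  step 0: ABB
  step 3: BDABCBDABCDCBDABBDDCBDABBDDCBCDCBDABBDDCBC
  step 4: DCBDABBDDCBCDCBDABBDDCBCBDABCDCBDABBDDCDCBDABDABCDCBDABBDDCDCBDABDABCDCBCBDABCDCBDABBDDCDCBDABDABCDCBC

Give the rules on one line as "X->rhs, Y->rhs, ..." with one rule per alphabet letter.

  step 3 ⇒ step 4: BDABCBDABCDCBDABBDDCBDABBDDCBCDCBDABBDDCBC ⇒ DC·BDA·BBD·DC·BC·DC·BDA·BBD·DC·BC·BDA·BC·DC·BDA·BBD·DC·DC·BDA·BDA·BC·DC·BDA·BBD·DC·DC·BDA·BDA·BC·DC·BC·BDA·BC·DC·BDA·BBD·DC·DC·BDA·BDA·BC·DC·BC
    A ↦ BBD
    B ↦ DC
    C ↦ BC
    D ↦ BDA

A->BBD, B->DC, C->BC, D->BDA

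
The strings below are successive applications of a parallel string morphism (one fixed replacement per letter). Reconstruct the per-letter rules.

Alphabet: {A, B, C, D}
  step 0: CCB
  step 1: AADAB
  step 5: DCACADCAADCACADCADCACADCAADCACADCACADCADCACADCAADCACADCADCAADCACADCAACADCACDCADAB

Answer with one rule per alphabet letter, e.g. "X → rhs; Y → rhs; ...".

  step 0 ⇒ step 1: CCB ⇒ A·A·DAB
    B ↦ DAB
    C ↦ A
    A ↦ DCA  (constrained at step 1)
    D ↦ C  (constrained at step 1)

A->DCA, B->DAB, C->A, D->C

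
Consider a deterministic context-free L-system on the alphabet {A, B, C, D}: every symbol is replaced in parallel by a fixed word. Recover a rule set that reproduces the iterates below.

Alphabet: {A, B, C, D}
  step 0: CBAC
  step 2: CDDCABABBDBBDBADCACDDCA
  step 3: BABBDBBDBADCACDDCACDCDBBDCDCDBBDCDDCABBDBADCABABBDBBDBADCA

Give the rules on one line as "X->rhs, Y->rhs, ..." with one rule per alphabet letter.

A->DCA, B->CD, C->BA, D->BBD

  step 2 ⇒ step 3: CDDCABABBDBBDBADCACDDCA ⇒ BA·BBD·BBD·BA·DCA·CD·DCA·CD·CD·BBD·CD·CD·BBD·CD·DCA·BBD·BA·DCA·BA·BBD·BBD·BA·DCA
    A ↦ DCA
    B ↦ CD
    C ↦ BA
    D ↦ BBD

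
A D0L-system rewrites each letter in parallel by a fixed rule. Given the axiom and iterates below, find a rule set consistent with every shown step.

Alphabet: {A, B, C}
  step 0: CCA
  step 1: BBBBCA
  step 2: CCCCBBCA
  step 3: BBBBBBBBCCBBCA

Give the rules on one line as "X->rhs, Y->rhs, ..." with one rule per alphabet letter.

A->CA, B->C, C->BB

  step 2 ⇒ step 3: CCCCBBCA ⇒ BB·BB·BB·BB·C·C·BB·CA
    A ↦ CA
    B ↦ C
    C ↦ BB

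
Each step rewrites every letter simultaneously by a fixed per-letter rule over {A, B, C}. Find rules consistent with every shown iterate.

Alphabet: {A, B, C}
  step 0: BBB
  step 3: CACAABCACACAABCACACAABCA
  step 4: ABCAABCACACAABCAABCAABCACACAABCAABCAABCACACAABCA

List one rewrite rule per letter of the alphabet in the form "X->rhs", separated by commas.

A->CA, B->CA, C->AB

  step 3 ⇒ step 4: CACAABCACACAABCACACAABCA ⇒ AB·CA·AB·CA·CA·CA·AB·CA·AB·CA·AB·CA·CA·CA·AB·CA·AB·CA·AB·CA·CA·CA·AB·CA
    A ↦ CA
    B ↦ CA
    C ↦ AB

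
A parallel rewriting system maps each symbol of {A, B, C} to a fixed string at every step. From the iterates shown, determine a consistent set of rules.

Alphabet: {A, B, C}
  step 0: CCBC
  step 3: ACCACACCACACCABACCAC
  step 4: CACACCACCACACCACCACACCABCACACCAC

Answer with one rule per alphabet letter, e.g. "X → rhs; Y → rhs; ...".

A->C, B->AB, C->AC

  step 3 ⇒ step 4: ACCACACCACACCABACCAC ⇒ C·AC·AC·C·AC·C·AC·AC·C·AC·C·AC·AC·C·AB·C·AC·AC·C·AC
    A ↦ C
    B ↦ AB
    C ↦ AC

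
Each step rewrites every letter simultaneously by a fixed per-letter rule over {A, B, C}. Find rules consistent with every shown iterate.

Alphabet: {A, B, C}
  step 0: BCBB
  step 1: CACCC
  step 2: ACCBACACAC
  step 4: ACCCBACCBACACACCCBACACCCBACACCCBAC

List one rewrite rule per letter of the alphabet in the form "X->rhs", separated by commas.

  step 1 ⇒ step 2: CACCC ⇒ AC·CB·AC·AC·AC
    A ↦ CB
    C ↦ AC
  step 0 ⇒ step 1: BCBB ⇒ C·AC·C·C
    B ↦ C

A->CB, B->C, C->AC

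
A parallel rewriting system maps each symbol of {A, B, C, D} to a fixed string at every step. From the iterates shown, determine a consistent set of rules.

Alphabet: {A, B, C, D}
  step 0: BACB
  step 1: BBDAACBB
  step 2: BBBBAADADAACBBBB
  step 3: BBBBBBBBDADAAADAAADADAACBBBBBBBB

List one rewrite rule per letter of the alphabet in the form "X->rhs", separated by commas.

  step 2 ⇒ step 3: BBBBAADADAACBBBB ⇒ BB·BB·BB·BB·DA·DA·AA·DA·AA·DA·DA·AC·BB·BB·BB·BB
    A ↦ DA
    B ↦ BB
    C ↦ AC
    D ↦ AA

A->DA, B->BB, C->AC, D->AA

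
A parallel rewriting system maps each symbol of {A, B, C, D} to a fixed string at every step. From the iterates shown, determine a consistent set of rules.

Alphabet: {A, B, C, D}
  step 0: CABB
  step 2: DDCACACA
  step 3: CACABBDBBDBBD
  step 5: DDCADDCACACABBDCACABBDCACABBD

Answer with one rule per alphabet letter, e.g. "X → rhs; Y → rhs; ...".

A->D, B->D, C->BB, D->CA

  step 2 ⇒ step 3: DDCACACA ⇒ CA·CA·BB·D·BB·D·BB·D
    A ↦ D
    C ↦ BB
    D ↦ CA
    B ↦ D  (constrained at step 0)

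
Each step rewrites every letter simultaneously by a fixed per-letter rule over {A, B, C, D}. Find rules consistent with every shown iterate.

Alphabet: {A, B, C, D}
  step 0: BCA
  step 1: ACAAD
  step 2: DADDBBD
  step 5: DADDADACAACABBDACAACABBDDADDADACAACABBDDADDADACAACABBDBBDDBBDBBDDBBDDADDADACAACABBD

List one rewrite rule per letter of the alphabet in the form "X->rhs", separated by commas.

  step 1 ⇒ step 2: ACAAD ⇒ D·A·D·D·BBD
    A ↦ D
    C ↦ A
    D ↦ BBD
  step 0 ⇒ step 1: BCA ⇒ ACA·A·D
    B ↦ ACA

A->D, B->ACA, C->A, D->BBD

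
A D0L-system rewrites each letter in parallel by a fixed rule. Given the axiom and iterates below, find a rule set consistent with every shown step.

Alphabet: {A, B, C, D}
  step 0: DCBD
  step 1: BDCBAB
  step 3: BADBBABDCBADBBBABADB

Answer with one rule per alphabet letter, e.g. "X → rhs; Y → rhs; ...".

A->DB, B->BA, C->DC, D->B

  step 0 ⇒ step 1: DCBD ⇒ B·DC·BA·B
    B ↦ BA
    C ↦ DC
    D ↦ B
    A ↦ DB  (constrained at step 1)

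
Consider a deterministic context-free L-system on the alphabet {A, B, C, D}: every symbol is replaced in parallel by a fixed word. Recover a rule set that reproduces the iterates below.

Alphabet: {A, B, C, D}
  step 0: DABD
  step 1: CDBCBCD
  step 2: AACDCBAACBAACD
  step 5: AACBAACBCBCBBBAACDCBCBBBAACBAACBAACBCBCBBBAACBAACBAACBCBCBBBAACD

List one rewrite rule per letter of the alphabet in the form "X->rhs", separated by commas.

A->B, B->CB, C->AA, D->CD

  step 1 ⇒ step 2: CDBCBCD ⇒ AA·CD·CB·AA·CB·AA·CD
    B ↦ CB
    C ↦ AA
    D ↦ CD
  step 0 ⇒ step 1: DABD ⇒ CD·B·CB·CD
    A ↦ B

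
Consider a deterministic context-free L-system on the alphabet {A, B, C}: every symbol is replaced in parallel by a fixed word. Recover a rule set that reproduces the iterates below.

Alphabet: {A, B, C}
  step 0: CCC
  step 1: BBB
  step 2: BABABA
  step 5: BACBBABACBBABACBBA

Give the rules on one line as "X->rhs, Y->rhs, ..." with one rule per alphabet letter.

A->C, B->BA, C->B

  step 1 ⇒ step 2: BBB ⇒ BA·BA·BA
    B ↦ BA
    A ↦ C  (constrained at step 2)
  step 0 ⇒ step 1: CCC ⇒ B·B·B
    C ↦ B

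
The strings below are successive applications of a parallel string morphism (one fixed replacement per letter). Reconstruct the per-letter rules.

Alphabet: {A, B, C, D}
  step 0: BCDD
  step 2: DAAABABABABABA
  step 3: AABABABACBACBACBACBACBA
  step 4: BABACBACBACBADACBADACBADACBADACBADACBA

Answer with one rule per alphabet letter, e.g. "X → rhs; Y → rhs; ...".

A->BA, B->C, C->DA, D->AA

  step 3 ⇒ step 4: AABABABACBACBACBACBACBA ⇒ BA·BA·C·BA·C·BA·C·BA·DA·C·BA·DA·C·BA·DA·C·BA·DA·C·BA·DA·C·BA
    A ↦ BA
    B ↦ C
    C ↦ DA
  step 2 ⇒ step 3: DAAABABABABABA ⇒ AA·BA·BA·BA·C·BA·C·BA·C·BA·C·BA·C·BA
    D ↦ AA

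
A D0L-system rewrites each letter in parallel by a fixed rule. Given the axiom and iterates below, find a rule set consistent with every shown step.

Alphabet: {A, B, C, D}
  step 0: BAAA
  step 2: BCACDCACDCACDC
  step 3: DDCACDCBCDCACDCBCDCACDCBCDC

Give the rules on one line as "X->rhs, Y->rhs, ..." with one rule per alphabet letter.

  step 2 ⇒ step 3: BCACDCACDCACDC ⇒ D·DC·AC·DC·BC·DC·AC·DC·BC·DC·AC·DC·BC·DC
    A ↦ AC
    B ↦ D
    C ↦ DC
    D ↦ BC

A->AC, B->D, C->DC, D->BC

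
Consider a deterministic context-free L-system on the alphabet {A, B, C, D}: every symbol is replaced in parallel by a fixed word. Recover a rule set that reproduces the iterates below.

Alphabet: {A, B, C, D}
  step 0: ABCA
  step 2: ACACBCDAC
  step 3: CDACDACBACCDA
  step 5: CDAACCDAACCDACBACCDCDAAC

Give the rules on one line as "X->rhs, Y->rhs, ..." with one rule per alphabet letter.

  step 2 ⇒ step 3: ACACBCDAC ⇒ CD·A·CD·A·CB·A·C·CD·A
    A ↦ CD
    B ↦ CB
    C ↦ A
    D ↦ C

A->CD, B->CB, C->A, D->C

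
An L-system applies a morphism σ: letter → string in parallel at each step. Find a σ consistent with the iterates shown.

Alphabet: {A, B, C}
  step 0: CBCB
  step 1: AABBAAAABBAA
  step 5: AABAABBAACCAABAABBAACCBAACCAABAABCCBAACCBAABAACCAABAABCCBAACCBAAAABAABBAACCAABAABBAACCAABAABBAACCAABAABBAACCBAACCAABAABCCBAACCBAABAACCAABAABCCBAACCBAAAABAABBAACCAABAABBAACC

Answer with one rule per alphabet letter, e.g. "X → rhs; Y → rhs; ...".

A->C, B->BAA, C->AAB

  step 0 ⇒ step 1: CBCB ⇒ AAB·BAA·AAB·BAA
    B ↦ BAA
    C ↦ AAB
    A ↦ C  (constrained at step 1)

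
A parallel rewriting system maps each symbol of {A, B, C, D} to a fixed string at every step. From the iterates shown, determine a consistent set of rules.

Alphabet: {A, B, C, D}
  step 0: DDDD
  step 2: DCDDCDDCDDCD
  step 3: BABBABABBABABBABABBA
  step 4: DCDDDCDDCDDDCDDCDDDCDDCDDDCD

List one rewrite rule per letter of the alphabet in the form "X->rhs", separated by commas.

A->CD, B->D, C->B, D->BA

  step 3 ⇒ step 4: BABBABABBABABBABABBA ⇒ D·CD·D·D·CD·D·CD·D·D·CD·D·CD·D·D·CD·D·CD·D·D·CD
    A ↦ CD
    B ↦ D
  step 2 ⇒ step 3: DCDDCDDCDDCD ⇒ BA·B·BA·BA·B·BA·BA·B·BA·BA·B·BA
    C ↦ B
  step 2 ⇒ step 3: DCDDCDDCDDCD ⇒ BA·B·BA·BA·B·BA·BA·B·BA·BA·B·BA
    D ↦ BA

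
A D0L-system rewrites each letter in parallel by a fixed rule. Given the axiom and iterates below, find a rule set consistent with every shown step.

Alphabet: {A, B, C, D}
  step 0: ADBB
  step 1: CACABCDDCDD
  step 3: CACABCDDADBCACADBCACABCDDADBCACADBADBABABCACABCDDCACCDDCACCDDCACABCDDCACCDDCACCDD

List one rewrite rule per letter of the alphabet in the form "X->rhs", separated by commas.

A->CAC, B->CDD, C->ADB, D->AB

  step 0 ⇒ step 1: ADBB ⇒ CAC·AB·CDD·CDD
    A ↦ CAC
    B ↦ CDD
    D ↦ AB
    C ↦ ADB  (constrained at step 1)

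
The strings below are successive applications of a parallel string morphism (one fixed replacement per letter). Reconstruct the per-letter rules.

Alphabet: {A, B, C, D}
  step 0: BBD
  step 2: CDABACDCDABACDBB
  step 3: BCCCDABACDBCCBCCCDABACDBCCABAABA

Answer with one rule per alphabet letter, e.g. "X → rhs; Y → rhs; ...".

A->CD, B->ABA, C->B, D->CC

  step 2 ⇒ step 3: CDABACDCDABACDBB ⇒ B·CC·CD·ABA·CD·B·CC·B·CC·CD·ABA·CD·B·CC·ABA·ABA
    A ↦ CD
    B ↦ ABA
    C ↦ B
    D ↦ CC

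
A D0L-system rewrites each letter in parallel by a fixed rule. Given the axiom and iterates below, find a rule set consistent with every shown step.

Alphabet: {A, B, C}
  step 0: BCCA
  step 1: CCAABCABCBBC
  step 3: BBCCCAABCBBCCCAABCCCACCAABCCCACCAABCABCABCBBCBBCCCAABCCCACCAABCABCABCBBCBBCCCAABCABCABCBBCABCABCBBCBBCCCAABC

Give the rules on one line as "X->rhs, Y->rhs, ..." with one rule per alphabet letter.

  step 0 ⇒ step 1: BCCA ⇒ CCA·ABC·ABC·BBC
    A ↦ BBC
    B ↦ CCA
    C ↦ ABC

A->BBC, B->CCA, C->ABC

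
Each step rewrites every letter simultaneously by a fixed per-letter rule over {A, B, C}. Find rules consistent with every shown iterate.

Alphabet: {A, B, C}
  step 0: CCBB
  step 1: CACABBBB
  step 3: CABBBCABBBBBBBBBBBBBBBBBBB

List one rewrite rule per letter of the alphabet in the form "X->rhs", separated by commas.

A->B, B->BB, C->CA

  step 0 ⇒ step 1: CCBB ⇒ CA·CA·BB·BB
    B ↦ BB
    C ↦ CA
    A ↦ B  (constrained at step 1)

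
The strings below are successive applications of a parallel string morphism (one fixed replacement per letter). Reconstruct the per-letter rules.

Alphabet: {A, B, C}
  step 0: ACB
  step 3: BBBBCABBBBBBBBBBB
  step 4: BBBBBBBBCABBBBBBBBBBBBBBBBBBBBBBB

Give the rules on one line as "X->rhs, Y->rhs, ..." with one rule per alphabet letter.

  step 3 ⇒ step 4: BBBBCABBBBBBBBBBB ⇒ BB·BB·BB·BB·CA·B·BB·BB·BB·BB·BB·BB·BB·BB·BB·BB·BB
    A ↦ B
    B ↦ BB
    C ↦ CA

A->B, B->BB, C->CA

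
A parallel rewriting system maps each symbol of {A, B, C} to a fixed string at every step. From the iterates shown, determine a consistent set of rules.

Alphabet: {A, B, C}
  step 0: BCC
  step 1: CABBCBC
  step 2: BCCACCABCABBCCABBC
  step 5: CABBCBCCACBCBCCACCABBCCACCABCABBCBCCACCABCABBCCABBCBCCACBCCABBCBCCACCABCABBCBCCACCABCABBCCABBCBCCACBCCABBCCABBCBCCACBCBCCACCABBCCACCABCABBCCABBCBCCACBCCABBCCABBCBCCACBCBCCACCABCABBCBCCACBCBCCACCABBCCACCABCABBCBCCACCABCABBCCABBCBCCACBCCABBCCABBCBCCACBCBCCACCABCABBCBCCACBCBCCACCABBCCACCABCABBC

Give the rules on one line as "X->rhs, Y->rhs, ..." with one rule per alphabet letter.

  step 1 ⇒ step 2: CABBCBC ⇒ BC·CAC·CAB·CAB·BC·CAB·BC
    A ↦ CAC
    B ↦ CAB
    C ↦ BC

A->CAC, B->CAB, C->BC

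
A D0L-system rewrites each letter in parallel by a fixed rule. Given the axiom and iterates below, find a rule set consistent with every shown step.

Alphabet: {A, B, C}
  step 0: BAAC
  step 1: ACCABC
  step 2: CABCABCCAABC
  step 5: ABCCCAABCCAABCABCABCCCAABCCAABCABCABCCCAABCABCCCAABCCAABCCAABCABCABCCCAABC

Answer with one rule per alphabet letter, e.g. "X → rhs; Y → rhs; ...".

A->C, B->A, C->ABC

  step 1 ⇒ step 2: ACCABC ⇒ C·ABC·ABC·C·A·ABC
    A ↦ C
    B ↦ A
    C ↦ ABC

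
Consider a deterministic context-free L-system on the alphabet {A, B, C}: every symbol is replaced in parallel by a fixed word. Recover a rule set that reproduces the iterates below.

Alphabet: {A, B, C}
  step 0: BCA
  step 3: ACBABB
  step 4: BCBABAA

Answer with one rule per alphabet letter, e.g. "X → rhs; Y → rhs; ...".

A->B, B->A, C->CB

  step 3 ⇒ step 4: ACBABB ⇒ B·CB·A·B·A·A
    A ↦ B
    B ↦ A
    C ↦ CB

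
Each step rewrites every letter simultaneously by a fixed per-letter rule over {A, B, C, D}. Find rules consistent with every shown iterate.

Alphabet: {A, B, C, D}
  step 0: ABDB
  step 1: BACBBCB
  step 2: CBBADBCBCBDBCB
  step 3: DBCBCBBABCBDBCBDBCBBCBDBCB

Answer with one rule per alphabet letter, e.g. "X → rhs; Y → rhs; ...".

  step 2 ⇒ step 3: CBBADBCBCBDBCB ⇒ DB·CB·CB·BA·B·CB·DB·CB·DB·CB·B·CB·DB·CB
    A ↦ BA
    B ↦ CB
    C ↦ DB
    D ↦ B

A->BA, B->CB, C->DB, D->B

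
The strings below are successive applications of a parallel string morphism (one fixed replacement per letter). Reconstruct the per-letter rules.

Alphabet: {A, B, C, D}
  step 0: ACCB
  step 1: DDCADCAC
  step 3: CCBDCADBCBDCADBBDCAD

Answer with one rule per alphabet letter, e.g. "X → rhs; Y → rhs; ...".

  step 0 ⇒ step 1: ACCB ⇒ D·DCA·DCA·C
    A ↦ D
    B ↦ C
    C ↦ DCA
    D ↦ B  (constrained at step 1)

A->D, B->C, C->DCA, D->B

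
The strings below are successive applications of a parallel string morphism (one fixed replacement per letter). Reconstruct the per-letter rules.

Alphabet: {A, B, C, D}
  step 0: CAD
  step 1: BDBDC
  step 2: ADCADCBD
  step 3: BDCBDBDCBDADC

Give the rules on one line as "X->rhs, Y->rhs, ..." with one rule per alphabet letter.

A->B, B->A, C->BD, D->DC

  step 2 ⇒ step 3: ADCADCBD ⇒ B·DC·BD·B·DC·BD·A·DC
    A ↦ B
    B ↦ A
    C ↦ BD
    D ↦ DC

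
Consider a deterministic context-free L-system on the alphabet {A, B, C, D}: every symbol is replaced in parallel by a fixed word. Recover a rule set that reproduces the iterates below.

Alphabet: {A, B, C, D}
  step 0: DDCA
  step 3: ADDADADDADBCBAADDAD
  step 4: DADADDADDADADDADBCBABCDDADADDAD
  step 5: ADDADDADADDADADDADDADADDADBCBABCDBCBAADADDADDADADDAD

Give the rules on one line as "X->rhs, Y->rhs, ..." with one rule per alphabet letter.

  step 4 ⇒ step 5: DADADDADDADADDADBCBABCDDADADDAD ⇒ AD·D·AD·D·AD·AD·D·AD·AD·D·AD·D·AD·AD·D·AD·BC·BA·BC·D·BC·BA·AD·AD·D·AD·D·AD·AD·D·AD
    A ↦ D
    B ↦ BC
    C ↦ BA
    D ↦ AD

A->D, B->BC, C->BA, D->AD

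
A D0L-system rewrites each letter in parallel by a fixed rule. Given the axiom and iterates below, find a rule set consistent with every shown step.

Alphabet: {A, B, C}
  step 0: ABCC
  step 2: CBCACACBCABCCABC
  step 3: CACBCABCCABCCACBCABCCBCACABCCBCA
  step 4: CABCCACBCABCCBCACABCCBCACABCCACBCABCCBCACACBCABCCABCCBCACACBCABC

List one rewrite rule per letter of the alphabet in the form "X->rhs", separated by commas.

  step 3 ⇒ step 4: CACBCABCCABCCACBCABCCBCACABCCBCA ⇒ CA·BC·CA·CB·CA·BC·CB·CA·CA·BC·CB·CA·CA·BC·CA·CB·CA·BC·CB·CA·CA·CB·CA·BC·CA·BC·CB·CA·CA·CB·CA·BC
    A ↦ BC
    B ↦ CB
    C ↦ CA

A->BC, B->CB, C->CA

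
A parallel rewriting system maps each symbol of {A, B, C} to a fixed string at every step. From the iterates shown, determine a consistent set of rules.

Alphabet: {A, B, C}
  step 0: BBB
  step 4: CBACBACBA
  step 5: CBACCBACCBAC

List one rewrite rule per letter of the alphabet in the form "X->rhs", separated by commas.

A->C, B->A, C->CB

  step 4 ⇒ step 5: CBACBACBA ⇒ CB·A·C·CB·A·C·CB·A·C
    A ↦ C
    B ↦ A
    C ↦ CB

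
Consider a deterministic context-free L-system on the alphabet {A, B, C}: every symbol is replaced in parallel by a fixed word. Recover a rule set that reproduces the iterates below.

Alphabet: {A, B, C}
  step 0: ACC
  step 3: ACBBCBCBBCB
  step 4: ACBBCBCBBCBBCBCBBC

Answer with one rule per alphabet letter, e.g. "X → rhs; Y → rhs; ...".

  step 3 ⇒ step 4: ACBBCBCBBCB ⇒ AC·B·BC·BC·B·BC·B·BC·BC·B·BC
    A ↦ AC
    B ↦ BC
    C ↦ B

A->AC, B->BC, C->B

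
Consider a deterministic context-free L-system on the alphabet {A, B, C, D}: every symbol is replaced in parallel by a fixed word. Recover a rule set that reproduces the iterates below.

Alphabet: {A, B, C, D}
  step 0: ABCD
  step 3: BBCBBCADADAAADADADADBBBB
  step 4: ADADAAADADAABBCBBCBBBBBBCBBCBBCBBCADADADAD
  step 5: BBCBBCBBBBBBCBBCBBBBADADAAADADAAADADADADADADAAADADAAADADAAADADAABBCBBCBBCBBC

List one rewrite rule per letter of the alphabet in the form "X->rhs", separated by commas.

A->BB, B->AD, C->AA, D->C

  step 4 ⇒ step 5: ADADAAADADAABBCBBCBBBBBBCBBCBBCBBCADADADAD ⇒ BB·C·BB·C·BB·BB·BB·C·BB·C·BB·BB·AD·AD·AA·AD·AD·AA·AD·AD·AD·AD·AD·AD·AA·AD·AD·AA·AD·AD·AA·AD·AD·AA·BB·C·BB·C·BB·C·BB·C
    A ↦ BB
    B ↦ AD
    C ↦ AA
    D ↦ C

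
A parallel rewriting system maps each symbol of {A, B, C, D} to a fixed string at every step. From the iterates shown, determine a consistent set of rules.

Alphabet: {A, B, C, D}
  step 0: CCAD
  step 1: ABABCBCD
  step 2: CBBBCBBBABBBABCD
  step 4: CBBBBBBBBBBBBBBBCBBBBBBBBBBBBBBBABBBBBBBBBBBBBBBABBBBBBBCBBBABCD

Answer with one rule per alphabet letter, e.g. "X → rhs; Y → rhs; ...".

A->CB, B->BB, C->AB, D->CD

  step 1 ⇒ step 2: ABABCBCD ⇒ CB·BB·CB·BB·AB·BB·AB·CD
    A ↦ CB
    B ↦ BB
    C ↦ AB
    D ↦ CD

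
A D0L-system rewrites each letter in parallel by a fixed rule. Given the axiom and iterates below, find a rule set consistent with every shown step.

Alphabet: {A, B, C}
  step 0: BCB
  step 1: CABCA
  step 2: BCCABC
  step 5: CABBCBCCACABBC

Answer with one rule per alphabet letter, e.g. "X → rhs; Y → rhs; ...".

A->C, B->CA, C->B

  step 1 ⇒ step 2: CABCA ⇒ B·C·CA·B·C
    A ↦ C
    B ↦ CA
    C ↦ B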